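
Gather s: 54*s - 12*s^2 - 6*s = -12*s^2 + 48*s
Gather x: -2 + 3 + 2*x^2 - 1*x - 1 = 2*x^2 - x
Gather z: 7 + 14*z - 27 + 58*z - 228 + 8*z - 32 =80*z - 280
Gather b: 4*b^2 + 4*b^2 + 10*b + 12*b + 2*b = 8*b^2 + 24*b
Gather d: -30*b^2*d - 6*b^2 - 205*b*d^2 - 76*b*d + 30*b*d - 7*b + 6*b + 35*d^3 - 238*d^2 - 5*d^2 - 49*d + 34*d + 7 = -6*b^2 - b + 35*d^3 + d^2*(-205*b - 243) + d*(-30*b^2 - 46*b - 15) + 7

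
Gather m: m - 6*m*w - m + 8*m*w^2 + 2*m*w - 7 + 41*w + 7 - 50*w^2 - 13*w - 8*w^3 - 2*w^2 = m*(8*w^2 - 4*w) - 8*w^3 - 52*w^2 + 28*w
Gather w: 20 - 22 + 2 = 0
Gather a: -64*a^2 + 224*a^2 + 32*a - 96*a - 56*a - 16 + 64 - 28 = 160*a^2 - 120*a + 20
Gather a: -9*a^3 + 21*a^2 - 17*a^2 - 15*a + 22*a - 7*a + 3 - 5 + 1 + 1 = -9*a^3 + 4*a^2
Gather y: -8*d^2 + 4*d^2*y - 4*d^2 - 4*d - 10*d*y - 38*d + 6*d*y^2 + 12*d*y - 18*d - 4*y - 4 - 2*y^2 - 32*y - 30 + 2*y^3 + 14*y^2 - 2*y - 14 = -12*d^2 - 60*d + 2*y^3 + y^2*(6*d + 12) + y*(4*d^2 + 2*d - 38) - 48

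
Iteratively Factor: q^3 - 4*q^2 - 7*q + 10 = (q - 5)*(q^2 + q - 2) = (q - 5)*(q - 1)*(q + 2)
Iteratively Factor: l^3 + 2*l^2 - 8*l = (l)*(l^2 + 2*l - 8) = l*(l - 2)*(l + 4)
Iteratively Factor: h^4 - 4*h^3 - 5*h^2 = (h)*(h^3 - 4*h^2 - 5*h) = h*(h + 1)*(h^2 - 5*h) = h^2*(h + 1)*(h - 5)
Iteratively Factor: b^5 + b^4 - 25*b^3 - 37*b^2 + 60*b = (b + 3)*(b^4 - 2*b^3 - 19*b^2 + 20*b) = (b - 5)*(b + 3)*(b^3 + 3*b^2 - 4*b) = b*(b - 5)*(b + 3)*(b^2 + 3*b - 4) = b*(b - 5)*(b + 3)*(b + 4)*(b - 1)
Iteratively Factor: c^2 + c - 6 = (c + 3)*(c - 2)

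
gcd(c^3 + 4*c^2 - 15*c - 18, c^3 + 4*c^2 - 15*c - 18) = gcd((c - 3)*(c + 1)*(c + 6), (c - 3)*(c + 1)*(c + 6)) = c^3 + 4*c^2 - 15*c - 18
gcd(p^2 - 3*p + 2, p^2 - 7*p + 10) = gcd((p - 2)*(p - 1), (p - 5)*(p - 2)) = p - 2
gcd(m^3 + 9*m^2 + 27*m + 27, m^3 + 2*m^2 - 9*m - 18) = m + 3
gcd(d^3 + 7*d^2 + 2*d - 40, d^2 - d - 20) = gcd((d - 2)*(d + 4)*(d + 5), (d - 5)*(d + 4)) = d + 4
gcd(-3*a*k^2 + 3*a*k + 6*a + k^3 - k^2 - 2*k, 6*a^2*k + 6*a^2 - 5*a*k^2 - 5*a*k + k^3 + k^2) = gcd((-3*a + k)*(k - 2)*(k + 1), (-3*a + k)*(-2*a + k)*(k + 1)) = 3*a*k + 3*a - k^2 - k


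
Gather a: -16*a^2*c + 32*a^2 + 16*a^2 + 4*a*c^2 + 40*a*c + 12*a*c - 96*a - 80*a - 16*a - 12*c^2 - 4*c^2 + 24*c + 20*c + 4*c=a^2*(48 - 16*c) + a*(4*c^2 + 52*c - 192) - 16*c^2 + 48*c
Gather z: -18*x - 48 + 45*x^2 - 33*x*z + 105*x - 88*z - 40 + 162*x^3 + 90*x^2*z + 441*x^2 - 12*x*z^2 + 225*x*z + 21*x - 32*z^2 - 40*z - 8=162*x^3 + 486*x^2 + 108*x + z^2*(-12*x - 32) + z*(90*x^2 + 192*x - 128) - 96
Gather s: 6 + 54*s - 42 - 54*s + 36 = 0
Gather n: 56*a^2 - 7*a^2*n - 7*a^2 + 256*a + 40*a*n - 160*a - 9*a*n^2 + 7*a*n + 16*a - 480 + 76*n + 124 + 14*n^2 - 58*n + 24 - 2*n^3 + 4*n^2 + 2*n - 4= 49*a^2 + 112*a - 2*n^3 + n^2*(18 - 9*a) + n*(-7*a^2 + 47*a + 20) - 336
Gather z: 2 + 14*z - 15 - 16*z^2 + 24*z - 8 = -16*z^2 + 38*z - 21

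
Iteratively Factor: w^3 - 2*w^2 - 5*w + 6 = (w - 1)*(w^2 - w - 6) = (w - 3)*(w - 1)*(w + 2)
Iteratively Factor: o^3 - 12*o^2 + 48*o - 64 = (o - 4)*(o^2 - 8*o + 16) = (o - 4)^2*(o - 4)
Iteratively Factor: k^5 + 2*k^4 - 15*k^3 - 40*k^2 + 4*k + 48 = (k - 1)*(k^4 + 3*k^3 - 12*k^2 - 52*k - 48) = (k - 1)*(k + 2)*(k^3 + k^2 - 14*k - 24) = (k - 1)*(k + 2)*(k + 3)*(k^2 - 2*k - 8) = (k - 4)*(k - 1)*(k + 2)*(k + 3)*(k + 2)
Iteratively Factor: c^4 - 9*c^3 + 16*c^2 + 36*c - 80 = (c - 5)*(c^3 - 4*c^2 - 4*c + 16) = (c - 5)*(c - 2)*(c^2 - 2*c - 8) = (c - 5)*(c - 4)*(c - 2)*(c + 2)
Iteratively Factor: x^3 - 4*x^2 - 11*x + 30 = (x - 2)*(x^2 - 2*x - 15) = (x - 2)*(x + 3)*(x - 5)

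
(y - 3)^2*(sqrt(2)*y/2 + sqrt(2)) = sqrt(2)*y^3/2 - 2*sqrt(2)*y^2 - 3*sqrt(2)*y/2 + 9*sqrt(2)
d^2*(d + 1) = d^3 + d^2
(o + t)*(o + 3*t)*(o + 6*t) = o^3 + 10*o^2*t + 27*o*t^2 + 18*t^3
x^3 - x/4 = x*(x - 1/2)*(x + 1/2)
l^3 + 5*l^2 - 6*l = l*(l - 1)*(l + 6)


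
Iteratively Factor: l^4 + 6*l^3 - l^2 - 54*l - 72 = (l + 4)*(l^3 + 2*l^2 - 9*l - 18) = (l + 3)*(l + 4)*(l^2 - l - 6) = (l + 2)*(l + 3)*(l + 4)*(l - 3)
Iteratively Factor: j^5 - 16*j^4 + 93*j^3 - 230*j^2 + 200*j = (j)*(j^4 - 16*j^3 + 93*j^2 - 230*j + 200) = j*(j - 4)*(j^3 - 12*j^2 + 45*j - 50) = j*(j - 5)*(j - 4)*(j^2 - 7*j + 10) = j*(j - 5)*(j - 4)*(j - 2)*(j - 5)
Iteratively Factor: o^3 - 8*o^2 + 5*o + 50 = (o - 5)*(o^2 - 3*o - 10) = (o - 5)^2*(o + 2)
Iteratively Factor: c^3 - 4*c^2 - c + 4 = (c - 1)*(c^2 - 3*c - 4) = (c - 4)*(c - 1)*(c + 1)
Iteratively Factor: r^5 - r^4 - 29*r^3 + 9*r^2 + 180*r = (r - 5)*(r^4 + 4*r^3 - 9*r^2 - 36*r) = (r - 5)*(r - 3)*(r^3 + 7*r^2 + 12*r) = (r - 5)*(r - 3)*(r + 4)*(r^2 + 3*r) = r*(r - 5)*(r - 3)*(r + 4)*(r + 3)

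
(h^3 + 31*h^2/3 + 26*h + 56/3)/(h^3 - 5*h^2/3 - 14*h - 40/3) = (h + 7)/(h - 5)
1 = 1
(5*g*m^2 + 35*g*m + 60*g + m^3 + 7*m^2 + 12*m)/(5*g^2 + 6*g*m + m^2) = (m^2 + 7*m + 12)/(g + m)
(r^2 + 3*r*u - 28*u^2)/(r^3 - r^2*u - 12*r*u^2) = (r + 7*u)/(r*(r + 3*u))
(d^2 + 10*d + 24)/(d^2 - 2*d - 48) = (d + 4)/(d - 8)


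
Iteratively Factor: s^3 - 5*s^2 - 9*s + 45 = (s - 5)*(s^2 - 9) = (s - 5)*(s + 3)*(s - 3)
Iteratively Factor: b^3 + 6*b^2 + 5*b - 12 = (b + 3)*(b^2 + 3*b - 4) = (b - 1)*(b + 3)*(b + 4)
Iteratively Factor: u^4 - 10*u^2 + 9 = (u - 3)*(u^3 + 3*u^2 - u - 3) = (u - 3)*(u - 1)*(u^2 + 4*u + 3) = (u - 3)*(u - 1)*(u + 1)*(u + 3)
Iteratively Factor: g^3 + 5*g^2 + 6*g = (g + 3)*(g^2 + 2*g) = g*(g + 3)*(g + 2)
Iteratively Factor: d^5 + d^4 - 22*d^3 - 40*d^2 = (d - 5)*(d^4 + 6*d^3 + 8*d^2) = d*(d - 5)*(d^3 + 6*d^2 + 8*d) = d*(d - 5)*(d + 4)*(d^2 + 2*d) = d^2*(d - 5)*(d + 4)*(d + 2)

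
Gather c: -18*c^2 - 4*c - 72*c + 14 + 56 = -18*c^2 - 76*c + 70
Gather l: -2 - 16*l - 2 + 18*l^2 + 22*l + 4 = 18*l^2 + 6*l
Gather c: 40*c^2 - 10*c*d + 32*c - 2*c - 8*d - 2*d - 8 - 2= 40*c^2 + c*(30 - 10*d) - 10*d - 10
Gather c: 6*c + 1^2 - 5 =6*c - 4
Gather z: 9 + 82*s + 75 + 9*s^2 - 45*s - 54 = 9*s^2 + 37*s + 30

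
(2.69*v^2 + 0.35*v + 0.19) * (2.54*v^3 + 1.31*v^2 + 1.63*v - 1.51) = 6.8326*v^5 + 4.4129*v^4 + 5.3258*v^3 - 3.2425*v^2 - 0.2188*v - 0.2869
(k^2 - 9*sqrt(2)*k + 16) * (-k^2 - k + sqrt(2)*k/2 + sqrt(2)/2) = -k^4 - k^3 + 19*sqrt(2)*k^3/2 - 25*k^2 + 19*sqrt(2)*k^2/2 - 25*k + 8*sqrt(2)*k + 8*sqrt(2)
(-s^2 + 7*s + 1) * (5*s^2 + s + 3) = -5*s^4 + 34*s^3 + 9*s^2 + 22*s + 3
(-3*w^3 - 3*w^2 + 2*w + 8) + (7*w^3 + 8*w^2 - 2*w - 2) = 4*w^3 + 5*w^2 + 6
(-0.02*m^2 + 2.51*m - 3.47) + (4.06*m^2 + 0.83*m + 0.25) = 4.04*m^2 + 3.34*m - 3.22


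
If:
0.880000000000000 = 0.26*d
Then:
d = 3.38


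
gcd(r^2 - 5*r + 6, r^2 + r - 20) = 1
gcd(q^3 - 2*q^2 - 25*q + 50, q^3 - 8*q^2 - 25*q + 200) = q^2 - 25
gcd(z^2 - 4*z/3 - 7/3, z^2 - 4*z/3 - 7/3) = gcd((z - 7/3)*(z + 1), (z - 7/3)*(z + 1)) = z^2 - 4*z/3 - 7/3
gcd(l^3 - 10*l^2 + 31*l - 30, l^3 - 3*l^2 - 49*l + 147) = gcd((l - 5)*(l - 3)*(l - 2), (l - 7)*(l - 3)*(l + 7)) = l - 3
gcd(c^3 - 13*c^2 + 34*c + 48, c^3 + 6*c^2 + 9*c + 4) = c + 1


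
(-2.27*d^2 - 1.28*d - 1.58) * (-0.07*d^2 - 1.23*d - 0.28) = 0.1589*d^4 + 2.8817*d^3 + 2.3206*d^2 + 2.3018*d + 0.4424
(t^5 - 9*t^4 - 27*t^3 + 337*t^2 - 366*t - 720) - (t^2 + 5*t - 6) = t^5 - 9*t^4 - 27*t^3 + 336*t^2 - 371*t - 714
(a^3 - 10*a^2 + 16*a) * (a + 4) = a^4 - 6*a^3 - 24*a^2 + 64*a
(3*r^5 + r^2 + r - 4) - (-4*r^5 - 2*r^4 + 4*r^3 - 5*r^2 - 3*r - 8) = 7*r^5 + 2*r^4 - 4*r^3 + 6*r^2 + 4*r + 4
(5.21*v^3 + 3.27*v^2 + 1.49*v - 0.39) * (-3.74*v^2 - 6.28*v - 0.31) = -19.4854*v^5 - 44.9486*v^4 - 27.7233*v^3 - 8.9123*v^2 + 1.9873*v + 0.1209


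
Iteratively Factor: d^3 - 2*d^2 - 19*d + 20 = (d + 4)*(d^2 - 6*d + 5) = (d - 5)*(d + 4)*(d - 1)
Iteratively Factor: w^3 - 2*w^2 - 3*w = (w)*(w^2 - 2*w - 3) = w*(w + 1)*(w - 3)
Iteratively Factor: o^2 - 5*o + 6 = (o - 2)*(o - 3)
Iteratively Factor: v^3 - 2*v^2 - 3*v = (v - 3)*(v^2 + v) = v*(v - 3)*(v + 1)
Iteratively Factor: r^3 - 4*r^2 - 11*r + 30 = (r - 5)*(r^2 + r - 6) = (r - 5)*(r - 2)*(r + 3)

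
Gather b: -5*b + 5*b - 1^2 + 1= 0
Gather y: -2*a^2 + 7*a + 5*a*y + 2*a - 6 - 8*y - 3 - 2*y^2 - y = -2*a^2 + 9*a - 2*y^2 + y*(5*a - 9) - 9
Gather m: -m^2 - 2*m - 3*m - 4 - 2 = -m^2 - 5*m - 6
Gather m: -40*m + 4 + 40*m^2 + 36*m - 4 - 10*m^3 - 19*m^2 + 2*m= -10*m^3 + 21*m^2 - 2*m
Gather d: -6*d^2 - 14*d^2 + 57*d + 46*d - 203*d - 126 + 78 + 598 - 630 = -20*d^2 - 100*d - 80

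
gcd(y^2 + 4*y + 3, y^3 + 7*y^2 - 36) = y + 3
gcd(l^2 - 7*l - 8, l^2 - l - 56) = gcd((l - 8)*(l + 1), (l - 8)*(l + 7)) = l - 8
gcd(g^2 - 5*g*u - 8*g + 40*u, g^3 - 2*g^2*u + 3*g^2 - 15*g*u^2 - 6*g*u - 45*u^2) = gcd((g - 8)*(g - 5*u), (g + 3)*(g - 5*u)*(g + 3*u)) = -g + 5*u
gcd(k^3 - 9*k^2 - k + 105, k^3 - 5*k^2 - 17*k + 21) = k^2 - 4*k - 21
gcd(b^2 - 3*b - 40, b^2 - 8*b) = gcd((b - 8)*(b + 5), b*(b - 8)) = b - 8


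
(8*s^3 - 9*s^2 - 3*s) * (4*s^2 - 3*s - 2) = 32*s^5 - 60*s^4 - s^3 + 27*s^2 + 6*s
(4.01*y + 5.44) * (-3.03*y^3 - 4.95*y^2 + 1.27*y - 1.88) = -12.1503*y^4 - 36.3327*y^3 - 21.8353*y^2 - 0.629999999999999*y - 10.2272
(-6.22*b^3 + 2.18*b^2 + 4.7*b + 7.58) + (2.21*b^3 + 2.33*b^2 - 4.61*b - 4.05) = -4.01*b^3 + 4.51*b^2 + 0.0899999999999999*b + 3.53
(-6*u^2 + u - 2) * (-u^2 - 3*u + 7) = 6*u^4 + 17*u^3 - 43*u^2 + 13*u - 14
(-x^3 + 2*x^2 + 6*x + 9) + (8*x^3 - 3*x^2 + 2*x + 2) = 7*x^3 - x^2 + 8*x + 11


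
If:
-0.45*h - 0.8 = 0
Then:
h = -1.78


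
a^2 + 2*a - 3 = (a - 1)*(a + 3)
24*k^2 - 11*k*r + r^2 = (-8*k + r)*(-3*k + r)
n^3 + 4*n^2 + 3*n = n*(n + 1)*(n + 3)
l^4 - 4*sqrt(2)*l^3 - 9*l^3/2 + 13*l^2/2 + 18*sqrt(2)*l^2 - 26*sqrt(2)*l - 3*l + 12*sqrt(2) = (l - 2)*(l - 3/2)*(l - 1)*(l - 4*sqrt(2))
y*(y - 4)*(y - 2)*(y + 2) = y^4 - 4*y^3 - 4*y^2 + 16*y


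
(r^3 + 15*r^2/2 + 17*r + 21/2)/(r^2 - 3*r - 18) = (2*r^2 + 9*r + 7)/(2*(r - 6))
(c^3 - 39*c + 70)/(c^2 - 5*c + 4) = (c^3 - 39*c + 70)/(c^2 - 5*c + 4)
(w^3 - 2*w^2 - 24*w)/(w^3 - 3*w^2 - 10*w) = (-w^2 + 2*w + 24)/(-w^2 + 3*w + 10)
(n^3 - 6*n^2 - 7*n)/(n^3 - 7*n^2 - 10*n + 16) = n*(n^2 - 6*n - 7)/(n^3 - 7*n^2 - 10*n + 16)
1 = 1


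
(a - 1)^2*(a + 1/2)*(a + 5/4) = a^4 - a^3/4 - 15*a^2/8 + a/2 + 5/8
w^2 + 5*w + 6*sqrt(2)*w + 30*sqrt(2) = (w + 5)*(w + 6*sqrt(2))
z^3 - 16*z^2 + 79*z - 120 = (z - 8)*(z - 5)*(z - 3)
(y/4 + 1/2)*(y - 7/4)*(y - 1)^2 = y^4/4 - 7*y^3/16 - 3*y^2/4 + 29*y/16 - 7/8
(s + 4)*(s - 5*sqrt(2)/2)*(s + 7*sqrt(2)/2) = s^3 + sqrt(2)*s^2 + 4*s^2 - 35*s/2 + 4*sqrt(2)*s - 70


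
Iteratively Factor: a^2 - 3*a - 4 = (a - 4)*(a + 1)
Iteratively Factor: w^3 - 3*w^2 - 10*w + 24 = (w - 4)*(w^2 + w - 6) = (w - 4)*(w - 2)*(w + 3)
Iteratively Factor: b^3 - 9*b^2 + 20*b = (b - 4)*(b^2 - 5*b) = b*(b - 4)*(b - 5)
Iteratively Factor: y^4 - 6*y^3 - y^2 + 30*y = (y + 2)*(y^3 - 8*y^2 + 15*y) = y*(y + 2)*(y^2 - 8*y + 15) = y*(y - 3)*(y + 2)*(y - 5)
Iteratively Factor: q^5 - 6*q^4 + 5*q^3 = (q)*(q^4 - 6*q^3 + 5*q^2) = q*(q - 5)*(q^3 - q^2) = q^2*(q - 5)*(q^2 - q) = q^2*(q - 5)*(q - 1)*(q)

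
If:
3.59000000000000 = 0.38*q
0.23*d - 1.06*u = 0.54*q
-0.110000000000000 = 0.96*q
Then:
No Solution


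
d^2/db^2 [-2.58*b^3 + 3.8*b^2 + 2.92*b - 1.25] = 7.6 - 15.48*b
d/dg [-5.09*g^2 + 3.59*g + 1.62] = 3.59 - 10.18*g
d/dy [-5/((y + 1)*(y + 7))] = 10*(y + 4)/((y + 1)^2*(y + 7)^2)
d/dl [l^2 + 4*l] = 2*l + 4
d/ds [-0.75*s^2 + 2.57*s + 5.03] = 2.57 - 1.5*s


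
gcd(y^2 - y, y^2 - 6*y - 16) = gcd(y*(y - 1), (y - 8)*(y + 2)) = 1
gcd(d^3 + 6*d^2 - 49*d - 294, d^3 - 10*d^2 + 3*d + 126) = d - 7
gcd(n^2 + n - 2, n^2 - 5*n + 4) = n - 1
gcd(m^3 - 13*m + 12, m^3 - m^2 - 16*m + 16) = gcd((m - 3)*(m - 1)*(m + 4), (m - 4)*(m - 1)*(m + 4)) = m^2 + 3*m - 4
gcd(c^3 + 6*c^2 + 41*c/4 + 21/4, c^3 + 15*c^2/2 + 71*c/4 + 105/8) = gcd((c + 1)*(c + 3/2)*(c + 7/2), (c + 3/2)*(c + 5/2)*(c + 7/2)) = c^2 + 5*c + 21/4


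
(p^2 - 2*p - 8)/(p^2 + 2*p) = (p - 4)/p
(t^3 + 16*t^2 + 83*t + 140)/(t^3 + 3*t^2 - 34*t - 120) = (t + 7)/(t - 6)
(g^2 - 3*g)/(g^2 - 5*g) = (g - 3)/(g - 5)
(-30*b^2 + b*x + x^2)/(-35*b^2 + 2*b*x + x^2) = (6*b + x)/(7*b + x)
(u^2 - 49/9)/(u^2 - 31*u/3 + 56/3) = (u + 7/3)/(u - 8)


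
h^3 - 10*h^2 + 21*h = h*(h - 7)*(h - 3)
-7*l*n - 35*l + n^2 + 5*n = (-7*l + n)*(n + 5)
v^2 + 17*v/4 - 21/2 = (v - 7/4)*(v + 6)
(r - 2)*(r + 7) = r^2 + 5*r - 14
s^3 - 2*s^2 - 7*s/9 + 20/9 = (s - 5/3)*(s - 4/3)*(s + 1)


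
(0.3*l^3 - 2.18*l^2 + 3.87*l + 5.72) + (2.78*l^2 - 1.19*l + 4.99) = 0.3*l^3 + 0.6*l^2 + 2.68*l + 10.71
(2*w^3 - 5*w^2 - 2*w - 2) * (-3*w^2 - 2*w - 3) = -6*w^5 + 11*w^4 + 10*w^3 + 25*w^2 + 10*w + 6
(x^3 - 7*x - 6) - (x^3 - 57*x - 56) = 50*x + 50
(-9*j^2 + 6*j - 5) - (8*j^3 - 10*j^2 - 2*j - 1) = -8*j^3 + j^2 + 8*j - 4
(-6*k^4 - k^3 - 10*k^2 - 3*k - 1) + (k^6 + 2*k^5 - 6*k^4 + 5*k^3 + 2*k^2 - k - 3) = k^6 + 2*k^5 - 12*k^4 + 4*k^3 - 8*k^2 - 4*k - 4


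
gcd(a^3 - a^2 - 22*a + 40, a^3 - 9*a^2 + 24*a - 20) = a - 2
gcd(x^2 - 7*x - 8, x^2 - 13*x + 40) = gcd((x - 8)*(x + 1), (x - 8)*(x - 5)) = x - 8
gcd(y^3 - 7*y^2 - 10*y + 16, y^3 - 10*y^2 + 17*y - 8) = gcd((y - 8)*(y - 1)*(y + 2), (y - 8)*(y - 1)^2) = y^2 - 9*y + 8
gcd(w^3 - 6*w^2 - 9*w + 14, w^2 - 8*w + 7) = w^2 - 8*w + 7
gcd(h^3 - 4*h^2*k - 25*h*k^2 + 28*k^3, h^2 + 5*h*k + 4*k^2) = h + 4*k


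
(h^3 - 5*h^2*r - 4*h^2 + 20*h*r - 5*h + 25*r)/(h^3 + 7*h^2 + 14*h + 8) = (h^2 - 5*h*r - 5*h + 25*r)/(h^2 + 6*h + 8)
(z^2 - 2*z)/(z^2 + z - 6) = z/(z + 3)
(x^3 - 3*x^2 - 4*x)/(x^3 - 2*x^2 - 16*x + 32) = x*(x + 1)/(x^2 + 2*x - 8)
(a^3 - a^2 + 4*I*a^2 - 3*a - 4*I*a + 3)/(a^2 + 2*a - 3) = (a^2 + 4*I*a - 3)/(a + 3)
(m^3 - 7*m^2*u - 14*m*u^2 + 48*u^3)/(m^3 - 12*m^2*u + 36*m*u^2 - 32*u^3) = (-m - 3*u)/(-m + 2*u)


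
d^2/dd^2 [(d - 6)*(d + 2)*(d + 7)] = 6*d + 6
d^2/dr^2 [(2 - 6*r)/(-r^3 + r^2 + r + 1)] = 4*(-(3*r - 1)*(-3*r^2 + 2*r + 1)^2 + (-9*r^2 + 6*r - (3*r - 1)^2 + 3)*(-r^3 + r^2 + r + 1))/(-r^3 + r^2 + r + 1)^3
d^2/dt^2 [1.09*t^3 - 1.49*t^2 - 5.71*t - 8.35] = 6.54*t - 2.98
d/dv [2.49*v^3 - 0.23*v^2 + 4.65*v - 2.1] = 7.47*v^2 - 0.46*v + 4.65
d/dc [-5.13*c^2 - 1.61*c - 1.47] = -10.26*c - 1.61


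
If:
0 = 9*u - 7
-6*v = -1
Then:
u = 7/9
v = 1/6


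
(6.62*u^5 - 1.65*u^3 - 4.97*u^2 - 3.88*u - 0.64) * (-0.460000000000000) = -3.0452*u^5 + 0.759*u^3 + 2.2862*u^2 + 1.7848*u + 0.2944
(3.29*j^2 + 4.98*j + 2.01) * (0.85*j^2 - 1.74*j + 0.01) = 2.7965*j^4 - 1.4916*j^3 - 6.9238*j^2 - 3.4476*j + 0.0201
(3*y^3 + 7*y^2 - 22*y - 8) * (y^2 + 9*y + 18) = 3*y^5 + 34*y^4 + 95*y^3 - 80*y^2 - 468*y - 144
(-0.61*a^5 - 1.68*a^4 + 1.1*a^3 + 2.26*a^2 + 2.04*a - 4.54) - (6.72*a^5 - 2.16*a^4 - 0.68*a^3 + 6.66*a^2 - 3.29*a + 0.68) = -7.33*a^5 + 0.48*a^4 + 1.78*a^3 - 4.4*a^2 + 5.33*a - 5.22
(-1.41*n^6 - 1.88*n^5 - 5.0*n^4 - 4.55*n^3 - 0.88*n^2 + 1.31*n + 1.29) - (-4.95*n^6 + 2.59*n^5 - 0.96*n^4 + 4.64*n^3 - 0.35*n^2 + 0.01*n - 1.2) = 3.54*n^6 - 4.47*n^5 - 4.04*n^4 - 9.19*n^3 - 0.53*n^2 + 1.3*n + 2.49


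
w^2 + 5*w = w*(w + 5)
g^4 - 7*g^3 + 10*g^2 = g^2*(g - 5)*(g - 2)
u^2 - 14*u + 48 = (u - 8)*(u - 6)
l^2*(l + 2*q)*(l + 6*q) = l^4 + 8*l^3*q + 12*l^2*q^2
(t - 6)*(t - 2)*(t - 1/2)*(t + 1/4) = t^4 - 33*t^3/4 + 111*t^2/8 - 2*t - 3/2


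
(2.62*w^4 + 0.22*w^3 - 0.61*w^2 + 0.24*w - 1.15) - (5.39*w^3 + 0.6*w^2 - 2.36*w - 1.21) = 2.62*w^4 - 5.17*w^3 - 1.21*w^2 + 2.6*w + 0.0600000000000001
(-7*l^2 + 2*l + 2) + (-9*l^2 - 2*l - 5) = -16*l^2 - 3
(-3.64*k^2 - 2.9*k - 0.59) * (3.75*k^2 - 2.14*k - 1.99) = -13.65*k^4 - 3.0854*k^3 + 11.2371*k^2 + 7.0336*k + 1.1741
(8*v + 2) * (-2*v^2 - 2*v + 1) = -16*v^3 - 20*v^2 + 4*v + 2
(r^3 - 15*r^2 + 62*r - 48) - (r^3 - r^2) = -14*r^2 + 62*r - 48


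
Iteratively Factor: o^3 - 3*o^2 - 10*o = (o + 2)*(o^2 - 5*o) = (o - 5)*(o + 2)*(o)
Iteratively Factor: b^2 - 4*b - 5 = (b - 5)*(b + 1)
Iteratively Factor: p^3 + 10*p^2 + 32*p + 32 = (p + 4)*(p^2 + 6*p + 8) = (p + 2)*(p + 4)*(p + 4)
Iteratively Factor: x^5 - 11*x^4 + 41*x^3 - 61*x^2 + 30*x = (x - 5)*(x^4 - 6*x^3 + 11*x^2 - 6*x) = (x - 5)*(x - 3)*(x^3 - 3*x^2 + 2*x) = (x - 5)*(x - 3)*(x - 1)*(x^2 - 2*x) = x*(x - 5)*(x - 3)*(x - 1)*(x - 2)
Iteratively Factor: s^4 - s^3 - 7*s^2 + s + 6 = (s - 1)*(s^3 - 7*s - 6) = (s - 3)*(s - 1)*(s^2 + 3*s + 2) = (s - 3)*(s - 1)*(s + 2)*(s + 1)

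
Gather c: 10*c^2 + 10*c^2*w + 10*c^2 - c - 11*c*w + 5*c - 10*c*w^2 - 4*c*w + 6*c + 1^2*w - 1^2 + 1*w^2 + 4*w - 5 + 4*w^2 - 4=c^2*(10*w + 20) + c*(-10*w^2 - 15*w + 10) + 5*w^2 + 5*w - 10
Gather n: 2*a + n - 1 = 2*a + n - 1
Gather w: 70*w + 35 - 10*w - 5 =60*w + 30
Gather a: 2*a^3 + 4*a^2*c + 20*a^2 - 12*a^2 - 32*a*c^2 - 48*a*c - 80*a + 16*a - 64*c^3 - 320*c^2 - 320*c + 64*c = 2*a^3 + a^2*(4*c + 8) + a*(-32*c^2 - 48*c - 64) - 64*c^3 - 320*c^2 - 256*c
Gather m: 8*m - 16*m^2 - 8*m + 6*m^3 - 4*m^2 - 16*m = 6*m^3 - 20*m^2 - 16*m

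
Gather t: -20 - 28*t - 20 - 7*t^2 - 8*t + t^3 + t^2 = t^3 - 6*t^2 - 36*t - 40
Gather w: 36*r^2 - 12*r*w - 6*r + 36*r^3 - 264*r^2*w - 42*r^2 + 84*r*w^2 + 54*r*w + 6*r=36*r^3 - 6*r^2 + 84*r*w^2 + w*(-264*r^2 + 42*r)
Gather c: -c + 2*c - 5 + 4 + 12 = c + 11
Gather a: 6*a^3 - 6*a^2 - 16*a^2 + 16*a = 6*a^3 - 22*a^2 + 16*a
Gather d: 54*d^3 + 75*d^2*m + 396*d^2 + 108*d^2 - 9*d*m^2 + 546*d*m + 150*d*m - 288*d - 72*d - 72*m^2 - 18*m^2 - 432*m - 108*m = 54*d^3 + d^2*(75*m + 504) + d*(-9*m^2 + 696*m - 360) - 90*m^2 - 540*m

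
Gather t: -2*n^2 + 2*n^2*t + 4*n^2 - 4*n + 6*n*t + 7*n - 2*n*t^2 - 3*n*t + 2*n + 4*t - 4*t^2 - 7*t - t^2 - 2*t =2*n^2 + 5*n + t^2*(-2*n - 5) + t*(2*n^2 + 3*n - 5)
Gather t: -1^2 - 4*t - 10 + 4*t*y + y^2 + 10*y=t*(4*y - 4) + y^2 + 10*y - 11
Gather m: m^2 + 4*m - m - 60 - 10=m^2 + 3*m - 70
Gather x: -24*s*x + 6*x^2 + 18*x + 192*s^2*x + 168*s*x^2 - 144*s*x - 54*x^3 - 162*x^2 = -54*x^3 + x^2*(168*s - 156) + x*(192*s^2 - 168*s + 18)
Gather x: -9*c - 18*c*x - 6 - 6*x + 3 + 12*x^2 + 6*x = -18*c*x - 9*c + 12*x^2 - 3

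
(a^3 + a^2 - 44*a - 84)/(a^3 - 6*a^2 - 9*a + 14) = (a + 6)/(a - 1)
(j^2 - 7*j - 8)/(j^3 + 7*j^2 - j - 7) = (j - 8)/(j^2 + 6*j - 7)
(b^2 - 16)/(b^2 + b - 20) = (b + 4)/(b + 5)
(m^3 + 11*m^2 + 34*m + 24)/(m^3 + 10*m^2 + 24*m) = (m + 1)/m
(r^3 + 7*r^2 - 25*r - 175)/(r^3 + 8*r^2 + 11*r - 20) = (r^2 + 2*r - 35)/(r^2 + 3*r - 4)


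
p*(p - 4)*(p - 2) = p^3 - 6*p^2 + 8*p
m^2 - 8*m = m*(m - 8)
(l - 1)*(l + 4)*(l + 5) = l^3 + 8*l^2 + 11*l - 20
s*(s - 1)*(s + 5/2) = s^3 + 3*s^2/2 - 5*s/2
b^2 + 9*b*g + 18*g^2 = (b + 3*g)*(b + 6*g)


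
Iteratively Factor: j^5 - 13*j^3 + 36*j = (j)*(j^4 - 13*j^2 + 36) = j*(j - 2)*(j^3 + 2*j^2 - 9*j - 18) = j*(j - 2)*(j + 2)*(j^2 - 9) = j*(j - 3)*(j - 2)*(j + 2)*(j + 3)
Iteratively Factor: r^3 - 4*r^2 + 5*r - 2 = (r - 1)*(r^2 - 3*r + 2) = (r - 2)*(r - 1)*(r - 1)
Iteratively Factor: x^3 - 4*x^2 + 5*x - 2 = (x - 2)*(x^2 - 2*x + 1) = (x - 2)*(x - 1)*(x - 1)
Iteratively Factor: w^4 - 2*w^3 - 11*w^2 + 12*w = (w + 3)*(w^3 - 5*w^2 + 4*w) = (w - 1)*(w + 3)*(w^2 - 4*w) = w*(w - 1)*(w + 3)*(w - 4)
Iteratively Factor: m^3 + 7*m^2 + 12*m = (m + 3)*(m^2 + 4*m) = (m + 3)*(m + 4)*(m)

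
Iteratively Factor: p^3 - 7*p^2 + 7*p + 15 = (p - 3)*(p^2 - 4*p - 5) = (p - 5)*(p - 3)*(p + 1)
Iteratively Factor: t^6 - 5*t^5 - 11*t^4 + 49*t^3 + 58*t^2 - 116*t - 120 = (t - 5)*(t^5 - 11*t^3 - 6*t^2 + 28*t + 24) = (t - 5)*(t + 2)*(t^4 - 2*t^3 - 7*t^2 + 8*t + 12) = (t - 5)*(t + 1)*(t + 2)*(t^3 - 3*t^2 - 4*t + 12) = (t - 5)*(t - 2)*(t + 1)*(t + 2)*(t^2 - t - 6) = (t - 5)*(t - 3)*(t - 2)*(t + 1)*(t + 2)*(t + 2)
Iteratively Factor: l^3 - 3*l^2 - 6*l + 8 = (l - 4)*(l^2 + l - 2) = (l - 4)*(l - 1)*(l + 2)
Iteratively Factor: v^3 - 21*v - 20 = (v - 5)*(v^2 + 5*v + 4) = (v - 5)*(v + 1)*(v + 4)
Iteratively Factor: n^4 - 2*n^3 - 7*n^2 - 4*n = (n)*(n^3 - 2*n^2 - 7*n - 4) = n*(n - 4)*(n^2 + 2*n + 1) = n*(n - 4)*(n + 1)*(n + 1)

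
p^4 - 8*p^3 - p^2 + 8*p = p*(p - 8)*(p - 1)*(p + 1)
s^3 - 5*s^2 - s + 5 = (s - 5)*(s - 1)*(s + 1)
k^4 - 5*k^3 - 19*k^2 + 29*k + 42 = (k - 7)*(k - 2)*(k + 1)*(k + 3)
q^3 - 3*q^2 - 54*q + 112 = (q - 8)*(q - 2)*(q + 7)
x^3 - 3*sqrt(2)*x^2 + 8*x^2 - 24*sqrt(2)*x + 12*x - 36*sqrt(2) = (x + 2)*(x + 6)*(x - 3*sqrt(2))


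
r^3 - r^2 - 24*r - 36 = (r - 6)*(r + 2)*(r + 3)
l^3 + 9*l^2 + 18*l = l*(l + 3)*(l + 6)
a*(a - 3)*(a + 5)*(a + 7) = a^4 + 9*a^3 - a^2 - 105*a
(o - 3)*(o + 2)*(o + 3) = o^3 + 2*o^2 - 9*o - 18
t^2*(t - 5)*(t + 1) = t^4 - 4*t^3 - 5*t^2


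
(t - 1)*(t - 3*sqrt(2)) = t^2 - 3*sqrt(2)*t - t + 3*sqrt(2)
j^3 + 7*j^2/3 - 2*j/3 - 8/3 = (j - 1)*(j + 4/3)*(j + 2)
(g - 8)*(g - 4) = g^2 - 12*g + 32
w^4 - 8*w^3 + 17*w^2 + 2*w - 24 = (w - 4)*(w - 3)*(w - 2)*(w + 1)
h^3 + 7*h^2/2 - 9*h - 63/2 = (h - 3)*(h + 3)*(h + 7/2)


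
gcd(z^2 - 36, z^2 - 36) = z^2 - 36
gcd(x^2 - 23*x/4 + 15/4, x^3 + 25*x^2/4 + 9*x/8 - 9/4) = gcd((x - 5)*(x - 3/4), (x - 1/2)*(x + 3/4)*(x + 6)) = 1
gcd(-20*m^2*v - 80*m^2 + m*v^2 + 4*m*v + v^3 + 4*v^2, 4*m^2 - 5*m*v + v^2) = -4*m + v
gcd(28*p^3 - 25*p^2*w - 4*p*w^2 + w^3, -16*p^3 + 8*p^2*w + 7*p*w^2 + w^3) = 4*p^2 - 3*p*w - w^2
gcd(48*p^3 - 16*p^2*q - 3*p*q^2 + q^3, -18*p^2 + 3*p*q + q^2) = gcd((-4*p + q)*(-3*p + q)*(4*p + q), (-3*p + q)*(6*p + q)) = 3*p - q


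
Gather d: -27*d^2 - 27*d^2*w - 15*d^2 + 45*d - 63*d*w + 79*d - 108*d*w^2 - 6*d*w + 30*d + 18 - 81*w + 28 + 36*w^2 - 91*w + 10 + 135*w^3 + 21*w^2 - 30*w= d^2*(-27*w - 42) + d*(-108*w^2 - 69*w + 154) + 135*w^3 + 57*w^2 - 202*w + 56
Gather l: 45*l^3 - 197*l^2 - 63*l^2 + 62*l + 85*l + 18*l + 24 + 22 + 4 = 45*l^3 - 260*l^2 + 165*l + 50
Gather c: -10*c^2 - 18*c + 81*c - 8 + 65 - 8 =-10*c^2 + 63*c + 49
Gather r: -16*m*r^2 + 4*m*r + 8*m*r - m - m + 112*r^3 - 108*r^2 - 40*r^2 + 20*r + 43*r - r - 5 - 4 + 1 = -2*m + 112*r^3 + r^2*(-16*m - 148) + r*(12*m + 62) - 8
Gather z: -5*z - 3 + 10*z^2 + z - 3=10*z^2 - 4*z - 6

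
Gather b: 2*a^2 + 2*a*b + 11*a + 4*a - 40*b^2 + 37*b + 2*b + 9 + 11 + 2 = 2*a^2 + 15*a - 40*b^2 + b*(2*a + 39) + 22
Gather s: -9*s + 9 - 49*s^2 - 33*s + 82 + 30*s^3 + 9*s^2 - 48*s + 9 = 30*s^3 - 40*s^2 - 90*s + 100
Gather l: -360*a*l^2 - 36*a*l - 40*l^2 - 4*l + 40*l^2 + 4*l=-360*a*l^2 - 36*a*l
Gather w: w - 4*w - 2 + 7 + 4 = 9 - 3*w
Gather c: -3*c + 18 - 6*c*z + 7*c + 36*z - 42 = c*(4 - 6*z) + 36*z - 24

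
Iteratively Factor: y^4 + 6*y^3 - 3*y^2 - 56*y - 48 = (y + 4)*(y^3 + 2*y^2 - 11*y - 12) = (y + 1)*(y + 4)*(y^2 + y - 12) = (y + 1)*(y + 4)^2*(y - 3)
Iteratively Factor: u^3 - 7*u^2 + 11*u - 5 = (u - 1)*(u^2 - 6*u + 5) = (u - 5)*(u - 1)*(u - 1)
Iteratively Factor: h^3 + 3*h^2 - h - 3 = (h + 1)*(h^2 + 2*h - 3) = (h + 1)*(h + 3)*(h - 1)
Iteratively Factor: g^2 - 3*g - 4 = (g + 1)*(g - 4)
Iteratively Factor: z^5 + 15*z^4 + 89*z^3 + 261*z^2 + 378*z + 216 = (z + 3)*(z^4 + 12*z^3 + 53*z^2 + 102*z + 72) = (z + 3)^2*(z^3 + 9*z^2 + 26*z + 24) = (z + 3)^3*(z^2 + 6*z + 8) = (z + 3)^3*(z + 4)*(z + 2)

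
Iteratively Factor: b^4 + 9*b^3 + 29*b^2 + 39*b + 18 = (b + 3)*(b^3 + 6*b^2 + 11*b + 6) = (b + 2)*(b + 3)*(b^2 + 4*b + 3) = (b + 2)*(b + 3)^2*(b + 1)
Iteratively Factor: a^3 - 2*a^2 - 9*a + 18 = (a - 3)*(a^2 + a - 6) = (a - 3)*(a - 2)*(a + 3)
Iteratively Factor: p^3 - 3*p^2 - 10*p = (p)*(p^2 - 3*p - 10) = p*(p + 2)*(p - 5)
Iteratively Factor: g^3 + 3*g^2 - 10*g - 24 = (g + 2)*(g^2 + g - 12) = (g + 2)*(g + 4)*(g - 3)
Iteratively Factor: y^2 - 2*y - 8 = (y + 2)*(y - 4)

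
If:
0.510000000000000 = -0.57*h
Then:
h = -0.89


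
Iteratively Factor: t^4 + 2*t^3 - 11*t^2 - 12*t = (t - 3)*(t^3 + 5*t^2 + 4*t) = (t - 3)*(t + 1)*(t^2 + 4*t) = (t - 3)*(t + 1)*(t + 4)*(t)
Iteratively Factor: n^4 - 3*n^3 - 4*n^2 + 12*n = (n - 2)*(n^3 - n^2 - 6*n) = n*(n - 2)*(n^2 - n - 6) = n*(n - 3)*(n - 2)*(n + 2)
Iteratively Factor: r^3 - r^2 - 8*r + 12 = (r - 2)*(r^2 + r - 6) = (r - 2)*(r + 3)*(r - 2)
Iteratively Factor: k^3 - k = (k)*(k^2 - 1) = k*(k - 1)*(k + 1)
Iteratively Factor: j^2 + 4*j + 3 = (j + 1)*(j + 3)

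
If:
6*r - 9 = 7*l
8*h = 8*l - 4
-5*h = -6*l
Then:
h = -3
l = -5/2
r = -17/12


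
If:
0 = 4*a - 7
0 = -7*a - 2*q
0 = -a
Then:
No Solution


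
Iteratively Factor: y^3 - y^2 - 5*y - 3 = (y - 3)*(y^2 + 2*y + 1) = (y - 3)*(y + 1)*(y + 1)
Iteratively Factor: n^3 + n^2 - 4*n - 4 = (n - 2)*(n^2 + 3*n + 2) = (n - 2)*(n + 2)*(n + 1)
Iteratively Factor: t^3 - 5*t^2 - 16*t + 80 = (t - 4)*(t^2 - t - 20) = (t - 4)*(t + 4)*(t - 5)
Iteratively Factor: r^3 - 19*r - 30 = (r + 3)*(r^2 - 3*r - 10) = (r - 5)*(r + 3)*(r + 2)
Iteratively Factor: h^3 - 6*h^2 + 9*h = (h - 3)*(h^2 - 3*h) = h*(h - 3)*(h - 3)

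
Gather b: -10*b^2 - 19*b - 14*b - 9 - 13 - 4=-10*b^2 - 33*b - 26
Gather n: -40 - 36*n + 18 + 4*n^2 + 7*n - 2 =4*n^2 - 29*n - 24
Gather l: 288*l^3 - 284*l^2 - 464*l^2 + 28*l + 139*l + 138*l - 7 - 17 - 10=288*l^3 - 748*l^2 + 305*l - 34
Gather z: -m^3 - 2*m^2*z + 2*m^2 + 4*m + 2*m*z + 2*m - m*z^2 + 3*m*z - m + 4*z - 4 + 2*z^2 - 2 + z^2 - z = -m^3 + 2*m^2 + 5*m + z^2*(3 - m) + z*(-2*m^2 + 5*m + 3) - 6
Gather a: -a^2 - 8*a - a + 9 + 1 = -a^2 - 9*a + 10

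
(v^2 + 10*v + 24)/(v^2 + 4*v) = (v + 6)/v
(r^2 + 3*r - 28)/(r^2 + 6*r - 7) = (r - 4)/(r - 1)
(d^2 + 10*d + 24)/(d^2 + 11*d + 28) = (d + 6)/(d + 7)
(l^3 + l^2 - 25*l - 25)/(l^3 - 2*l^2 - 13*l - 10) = (l + 5)/(l + 2)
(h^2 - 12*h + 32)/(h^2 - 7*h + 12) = (h - 8)/(h - 3)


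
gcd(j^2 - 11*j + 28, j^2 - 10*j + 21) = j - 7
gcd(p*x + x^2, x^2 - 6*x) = x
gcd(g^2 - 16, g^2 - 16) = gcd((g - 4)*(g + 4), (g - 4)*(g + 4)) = g^2 - 16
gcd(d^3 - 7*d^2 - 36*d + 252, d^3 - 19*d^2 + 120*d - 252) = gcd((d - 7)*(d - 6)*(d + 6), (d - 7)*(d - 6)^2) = d^2 - 13*d + 42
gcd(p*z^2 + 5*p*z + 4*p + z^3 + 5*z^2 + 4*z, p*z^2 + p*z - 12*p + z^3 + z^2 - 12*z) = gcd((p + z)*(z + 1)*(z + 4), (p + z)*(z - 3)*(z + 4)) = p*z + 4*p + z^2 + 4*z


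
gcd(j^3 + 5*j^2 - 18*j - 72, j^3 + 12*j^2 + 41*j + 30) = j + 6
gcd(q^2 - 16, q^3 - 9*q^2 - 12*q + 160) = q + 4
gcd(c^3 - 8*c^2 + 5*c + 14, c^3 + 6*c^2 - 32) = c - 2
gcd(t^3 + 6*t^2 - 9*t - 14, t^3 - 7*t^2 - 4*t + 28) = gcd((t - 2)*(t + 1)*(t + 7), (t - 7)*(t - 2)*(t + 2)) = t - 2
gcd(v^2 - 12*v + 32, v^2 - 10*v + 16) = v - 8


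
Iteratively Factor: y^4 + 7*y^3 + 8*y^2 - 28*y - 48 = (y + 4)*(y^3 + 3*y^2 - 4*y - 12) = (y + 2)*(y + 4)*(y^2 + y - 6) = (y + 2)*(y + 3)*(y + 4)*(y - 2)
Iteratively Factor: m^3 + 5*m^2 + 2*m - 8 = (m - 1)*(m^2 + 6*m + 8) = (m - 1)*(m + 2)*(m + 4)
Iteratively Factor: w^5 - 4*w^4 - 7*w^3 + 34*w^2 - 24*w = (w - 4)*(w^4 - 7*w^2 + 6*w) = w*(w - 4)*(w^3 - 7*w + 6) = w*(w - 4)*(w + 3)*(w^2 - 3*w + 2) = w*(w - 4)*(w - 2)*(w + 3)*(w - 1)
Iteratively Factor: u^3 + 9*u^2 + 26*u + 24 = (u + 4)*(u^2 + 5*u + 6) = (u + 2)*(u + 4)*(u + 3)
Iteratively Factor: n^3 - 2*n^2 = (n)*(n^2 - 2*n) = n*(n - 2)*(n)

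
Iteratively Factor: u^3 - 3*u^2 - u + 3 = (u - 1)*(u^2 - 2*u - 3) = (u - 3)*(u - 1)*(u + 1)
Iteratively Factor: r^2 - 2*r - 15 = (r + 3)*(r - 5)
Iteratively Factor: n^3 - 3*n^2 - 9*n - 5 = (n - 5)*(n^2 + 2*n + 1) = (n - 5)*(n + 1)*(n + 1)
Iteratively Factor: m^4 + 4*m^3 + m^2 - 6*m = (m)*(m^3 + 4*m^2 + m - 6) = m*(m - 1)*(m^2 + 5*m + 6) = m*(m - 1)*(m + 3)*(m + 2)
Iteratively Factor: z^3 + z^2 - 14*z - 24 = (z + 2)*(z^2 - z - 12) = (z + 2)*(z + 3)*(z - 4)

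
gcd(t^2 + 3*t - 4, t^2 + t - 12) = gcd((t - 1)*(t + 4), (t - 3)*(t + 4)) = t + 4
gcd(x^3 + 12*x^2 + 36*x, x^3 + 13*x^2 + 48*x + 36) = x^2 + 12*x + 36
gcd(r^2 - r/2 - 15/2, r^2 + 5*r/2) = r + 5/2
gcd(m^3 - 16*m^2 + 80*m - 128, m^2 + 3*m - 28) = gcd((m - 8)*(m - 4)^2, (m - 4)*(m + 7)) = m - 4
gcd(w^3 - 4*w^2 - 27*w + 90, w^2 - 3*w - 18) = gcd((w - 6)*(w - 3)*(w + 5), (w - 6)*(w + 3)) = w - 6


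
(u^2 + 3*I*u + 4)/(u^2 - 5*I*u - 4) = (u + 4*I)/(u - 4*I)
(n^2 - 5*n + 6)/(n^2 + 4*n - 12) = (n - 3)/(n + 6)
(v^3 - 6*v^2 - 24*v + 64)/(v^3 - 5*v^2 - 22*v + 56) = (v - 8)/(v - 7)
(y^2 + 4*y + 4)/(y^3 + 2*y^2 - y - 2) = (y + 2)/(y^2 - 1)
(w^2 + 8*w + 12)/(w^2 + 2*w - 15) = (w^2 + 8*w + 12)/(w^2 + 2*w - 15)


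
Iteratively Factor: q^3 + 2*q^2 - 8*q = (q + 4)*(q^2 - 2*q) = q*(q + 4)*(q - 2)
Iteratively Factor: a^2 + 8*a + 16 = (a + 4)*(a + 4)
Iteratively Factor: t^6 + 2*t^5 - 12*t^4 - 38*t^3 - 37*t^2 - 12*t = (t + 1)*(t^5 + t^4 - 13*t^3 - 25*t^2 - 12*t) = t*(t + 1)*(t^4 + t^3 - 13*t^2 - 25*t - 12) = t*(t - 4)*(t + 1)*(t^3 + 5*t^2 + 7*t + 3) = t*(t - 4)*(t + 1)^2*(t^2 + 4*t + 3) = t*(t - 4)*(t + 1)^3*(t + 3)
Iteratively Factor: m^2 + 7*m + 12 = (m + 4)*(m + 3)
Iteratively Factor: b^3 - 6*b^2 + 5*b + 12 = (b - 4)*(b^2 - 2*b - 3) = (b - 4)*(b - 3)*(b + 1)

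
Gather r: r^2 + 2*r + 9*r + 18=r^2 + 11*r + 18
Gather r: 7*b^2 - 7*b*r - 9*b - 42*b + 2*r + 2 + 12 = 7*b^2 - 51*b + r*(2 - 7*b) + 14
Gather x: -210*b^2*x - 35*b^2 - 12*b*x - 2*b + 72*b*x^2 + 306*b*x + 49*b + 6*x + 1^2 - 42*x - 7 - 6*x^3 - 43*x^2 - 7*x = -35*b^2 + 47*b - 6*x^3 + x^2*(72*b - 43) + x*(-210*b^2 + 294*b - 43) - 6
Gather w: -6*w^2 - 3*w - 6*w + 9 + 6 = -6*w^2 - 9*w + 15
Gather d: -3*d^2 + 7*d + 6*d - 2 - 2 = -3*d^2 + 13*d - 4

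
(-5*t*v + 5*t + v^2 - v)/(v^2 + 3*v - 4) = (-5*t + v)/(v + 4)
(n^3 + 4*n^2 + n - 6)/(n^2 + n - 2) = n + 3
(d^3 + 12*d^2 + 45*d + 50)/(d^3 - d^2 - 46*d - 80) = (d + 5)/(d - 8)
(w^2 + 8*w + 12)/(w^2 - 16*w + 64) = (w^2 + 8*w + 12)/(w^2 - 16*w + 64)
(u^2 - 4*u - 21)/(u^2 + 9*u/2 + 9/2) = 2*(u - 7)/(2*u + 3)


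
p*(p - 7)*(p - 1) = p^3 - 8*p^2 + 7*p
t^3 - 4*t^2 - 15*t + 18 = (t - 6)*(t - 1)*(t + 3)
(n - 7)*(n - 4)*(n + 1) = n^3 - 10*n^2 + 17*n + 28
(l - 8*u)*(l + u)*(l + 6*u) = l^3 - l^2*u - 50*l*u^2 - 48*u^3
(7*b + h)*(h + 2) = 7*b*h + 14*b + h^2 + 2*h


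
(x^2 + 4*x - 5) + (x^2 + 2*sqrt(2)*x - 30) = 2*x^2 + 2*sqrt(2)*x + 4*x - 35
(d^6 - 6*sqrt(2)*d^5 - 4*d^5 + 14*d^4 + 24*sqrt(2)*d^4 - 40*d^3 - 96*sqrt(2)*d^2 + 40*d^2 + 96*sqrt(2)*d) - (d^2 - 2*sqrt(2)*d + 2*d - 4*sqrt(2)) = d^6 - 6*sqrt(2)*d^5 - 4*d^5 + 14*d^4 + 24*sqrt(2)*d^4 - 40*d^3 - 96*sqrt(2)*d^2 + 39*d^2 - 2*d + 98*sqrt(2)*d + 4*sqrt(2)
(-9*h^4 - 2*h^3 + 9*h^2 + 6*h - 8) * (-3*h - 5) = 27*h^5 + 51*h^4 - 17*h^3 - 63*h^2 - 6*h + 40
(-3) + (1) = -2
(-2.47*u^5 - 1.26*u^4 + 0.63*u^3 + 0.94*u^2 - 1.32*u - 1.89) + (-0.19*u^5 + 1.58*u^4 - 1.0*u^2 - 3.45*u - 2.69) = -2.66*u^5 + 0.32*u^4 + 0.63*u^3 - 0.0600000000000001*u^2 - 4.77*u - 4.58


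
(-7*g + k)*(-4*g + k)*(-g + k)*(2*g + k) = -56*g^4 + 50*g^3*k + 15*g^2*k^2 - 10*g*k^3 + k^4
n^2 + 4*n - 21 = (n - 3)*(n + 7)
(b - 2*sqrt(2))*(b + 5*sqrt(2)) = b^2 + 3*sqrt(2)*b - 20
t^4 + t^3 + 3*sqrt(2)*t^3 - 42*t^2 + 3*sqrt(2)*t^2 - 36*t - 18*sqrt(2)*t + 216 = (t - 2)*(t + 3)*(t - 3*sqrt(2))*(t + 6*sqrt(2))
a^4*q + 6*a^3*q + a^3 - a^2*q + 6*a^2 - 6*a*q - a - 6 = (a - 1)*(a + 1)*(a + 6)*(a*q + 1)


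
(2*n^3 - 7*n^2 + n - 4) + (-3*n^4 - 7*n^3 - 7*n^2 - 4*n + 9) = -3*n^4 - 5*n^3 - 14*n^2 - 3*n + 5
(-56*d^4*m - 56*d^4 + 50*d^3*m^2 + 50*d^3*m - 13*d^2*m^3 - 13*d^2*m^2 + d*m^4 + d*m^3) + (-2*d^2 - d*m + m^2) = -56*d^4*m - 56*d^4 + 50*d^3*m^2 + 50*d^3*m - 13*d^2*m^3 - 13*d^2*m^2 - 2*d^2 + d*m^4 + d*m^3 - d*m + m^2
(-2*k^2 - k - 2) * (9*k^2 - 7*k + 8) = -18*k^4 + 5*k^3 - 27*k^2 + 6*k - 16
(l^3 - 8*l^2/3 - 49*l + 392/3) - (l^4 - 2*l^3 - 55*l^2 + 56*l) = -l^4 + 3*l^3 + 157*l^2/3 - 105*l + 392/3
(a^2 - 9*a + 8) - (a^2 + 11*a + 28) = -20*a - 20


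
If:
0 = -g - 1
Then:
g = -1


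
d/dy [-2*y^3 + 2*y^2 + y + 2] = -6*y^2 + 4*y + 1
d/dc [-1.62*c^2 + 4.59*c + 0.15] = 4.59 - 3.24*c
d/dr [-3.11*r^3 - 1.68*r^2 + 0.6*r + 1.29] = -9.33*r^2 - 3.36*r + 0.6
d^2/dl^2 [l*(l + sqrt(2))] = 2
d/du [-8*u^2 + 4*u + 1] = 4 - 16*u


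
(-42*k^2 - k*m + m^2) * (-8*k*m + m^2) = 336*k^3*m - 34*k^2*m^2 - 9*k*m^3 + m^4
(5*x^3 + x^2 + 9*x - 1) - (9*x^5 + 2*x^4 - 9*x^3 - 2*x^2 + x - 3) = -9*x^5 - 2*x^4 + 14*x^3 + 3*x^2 + 8*x + 2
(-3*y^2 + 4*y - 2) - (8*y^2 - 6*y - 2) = -11*y^2 + 10*y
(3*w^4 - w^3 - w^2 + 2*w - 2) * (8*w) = 24*w^5 - 8*w^4 - 8*w^3 + 16*w^2 - 16*w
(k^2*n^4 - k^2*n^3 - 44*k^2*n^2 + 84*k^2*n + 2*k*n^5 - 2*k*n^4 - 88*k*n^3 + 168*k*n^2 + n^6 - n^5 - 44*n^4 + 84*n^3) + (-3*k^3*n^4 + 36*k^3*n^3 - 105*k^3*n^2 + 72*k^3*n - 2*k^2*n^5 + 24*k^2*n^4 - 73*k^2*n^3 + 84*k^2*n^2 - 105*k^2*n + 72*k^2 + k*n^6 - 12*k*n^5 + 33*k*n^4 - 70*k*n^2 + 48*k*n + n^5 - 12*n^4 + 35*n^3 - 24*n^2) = -3*k^3*n^4 + 36*k^3*n^3 - 105*k^3*n^2 + 72*k^3*n - 2*k^2*n^5 + 25*k^2*n^4 - 74*k^2*n^3 + 40*k^2*n^2 - 21*k^2*n + 72*k^2 + k*n^6 - 10*k*n^5 + 31*k*n^4 - 88*k*n^3 + 98*k*n^2 + 48*k*n + n^6 - 56*n^4 + 119*n^3 - 24*n^2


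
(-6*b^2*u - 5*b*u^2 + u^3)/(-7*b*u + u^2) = (6*b^2 + 5*b*u - u^2)/(7*b - u)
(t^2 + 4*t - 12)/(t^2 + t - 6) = (t + 6)/(t + 3)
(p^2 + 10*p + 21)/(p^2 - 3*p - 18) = (p + 7)/(p - 6)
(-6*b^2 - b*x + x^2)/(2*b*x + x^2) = (-3*b + x)/x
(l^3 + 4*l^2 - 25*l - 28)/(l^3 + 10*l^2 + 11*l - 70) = (l^2 - 3*l - 4)/(l^2 + 3*l - 10)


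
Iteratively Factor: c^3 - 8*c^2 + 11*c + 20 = (c + 1)*(c^2 - 9*c + 20) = (c - 4)*(c + 1)*(c - 5)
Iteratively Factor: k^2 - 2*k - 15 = (k - 5)*(k + 3)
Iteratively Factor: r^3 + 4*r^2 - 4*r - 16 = (r + 2)*(r^2 + 2*r - 8) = (r + 2)*(r + 4)*(r - 2)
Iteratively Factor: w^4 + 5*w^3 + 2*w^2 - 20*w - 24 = (w + 3)*(w^3 + 2*w^2 - 4*w - 8) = (w + 2)*(w + 3)*(w^2 - 4) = (w - 2)*(w + 2)*(w + 3)*(w + 2)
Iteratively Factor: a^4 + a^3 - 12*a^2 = (a)*(a^3 + a^2 - 12*a) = a*(a + 4)*(a^2 - 3*a) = a^2*(a + 4)*(a - 3)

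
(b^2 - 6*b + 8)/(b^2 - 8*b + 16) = (b - 2)/(b - 4)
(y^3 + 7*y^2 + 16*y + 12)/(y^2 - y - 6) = (y^2 + 5*y + 6)/(y - 3)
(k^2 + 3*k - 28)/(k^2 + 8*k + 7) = (k - 4)/(k + 1)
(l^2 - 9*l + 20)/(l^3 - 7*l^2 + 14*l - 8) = (l - 5)/(l^2 - 3*l + 2)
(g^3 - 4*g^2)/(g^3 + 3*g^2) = (g - 4)/(g + 3)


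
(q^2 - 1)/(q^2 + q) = (q - 1)/q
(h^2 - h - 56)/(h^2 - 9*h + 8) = (h + 7)/(h - 1)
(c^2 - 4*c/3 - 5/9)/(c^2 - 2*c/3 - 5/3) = (c + 1/3)/(c + 1)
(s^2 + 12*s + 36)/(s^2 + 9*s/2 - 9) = 2*(s + 6)/(2*s - 3)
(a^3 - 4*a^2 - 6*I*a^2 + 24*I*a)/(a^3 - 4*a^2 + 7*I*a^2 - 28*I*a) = (a - 6*I)/(a + 7*I)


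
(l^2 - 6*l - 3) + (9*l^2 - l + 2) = 10*l^2 - 7*l - 1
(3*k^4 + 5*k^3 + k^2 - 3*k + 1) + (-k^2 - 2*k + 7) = 3*k^4 + 5*k^3 - 5*k + 8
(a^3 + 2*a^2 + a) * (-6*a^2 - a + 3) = -6*a^5 - 13*a^4 - 5*a^3 + 5*a^2 + 3*a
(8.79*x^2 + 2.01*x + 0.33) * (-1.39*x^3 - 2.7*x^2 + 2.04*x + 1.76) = -12.2181*x^5 - 26.5269*x^4 + 12.0459*x^3 + 18.6798*x^2 + 4.2108*x + 0.5808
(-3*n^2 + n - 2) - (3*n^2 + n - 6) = 4 - 6*n^2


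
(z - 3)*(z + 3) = z^2 - 9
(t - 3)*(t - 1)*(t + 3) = t^3 - t^2 - 9*t + 9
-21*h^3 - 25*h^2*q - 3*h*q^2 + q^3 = (-7*h + q)*(h + q)*(3*h + q)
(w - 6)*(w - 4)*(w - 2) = w^3 - 12*w^2 + 44*w - 48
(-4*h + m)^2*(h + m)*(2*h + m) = 32*h^4 + 32*h^3*m - 6*h^2*m^2 - 5*h*m^3 + m^4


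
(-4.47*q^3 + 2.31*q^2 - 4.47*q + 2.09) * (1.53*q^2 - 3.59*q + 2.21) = -6.8391*q^5 + 19.5816*q^4 - 25.0107*q^3 + 24.3501*q^2 - 17.3818*q + 4.6189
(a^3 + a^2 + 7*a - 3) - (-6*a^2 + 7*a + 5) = a^3 + 7*a^2 - 8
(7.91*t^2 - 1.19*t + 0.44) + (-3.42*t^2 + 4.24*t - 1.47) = 4.49*t^2 + 3.05*t - 1.03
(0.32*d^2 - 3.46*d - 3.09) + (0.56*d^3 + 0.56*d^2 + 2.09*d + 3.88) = 0.56*d^3 + 0.88*d^2 - 1.37*d + 0.79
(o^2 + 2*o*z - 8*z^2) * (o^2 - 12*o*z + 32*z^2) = o^4 - 10*o^3*z + 160*o*z^3 - 256*z^4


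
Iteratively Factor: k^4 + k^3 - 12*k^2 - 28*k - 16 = (k + 2)*(k^3 - k^2 - 10*k - 8) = (k + 1)*(k + 2)*(k^2 - 2*k - 8) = (k - 4)*(k + 1)*(k + 2)*(k + 2)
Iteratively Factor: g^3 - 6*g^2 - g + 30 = (g - 3)*(g^2 - 3*g - 10) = (g - 3)*(g + 2)*(g - 5)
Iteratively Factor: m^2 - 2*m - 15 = (m + 3)*(m - 5)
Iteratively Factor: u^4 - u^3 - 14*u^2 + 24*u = (u + 4)*(u^3 - 5*u^2 + 6*u) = (u - 2)*(u + 4)*(u^2 - 3*u) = (u - 3)*(u - 2)*(u + 4)*(u)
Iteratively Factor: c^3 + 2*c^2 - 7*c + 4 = (c - 1)*(c^2 + 3*c - 4) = (c - 1)^2*(c + 4)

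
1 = 1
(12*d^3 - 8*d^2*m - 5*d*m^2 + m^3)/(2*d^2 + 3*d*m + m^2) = (6*d^2 - 7*d*m + m^2)/(d + m)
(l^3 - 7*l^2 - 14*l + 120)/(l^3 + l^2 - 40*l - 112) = (l^2 - 11*l + 30)/(l^2 - 3*l - 28)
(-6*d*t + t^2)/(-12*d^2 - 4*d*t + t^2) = t/(2*d + t)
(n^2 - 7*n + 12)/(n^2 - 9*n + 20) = (n - 3)/(n - 5)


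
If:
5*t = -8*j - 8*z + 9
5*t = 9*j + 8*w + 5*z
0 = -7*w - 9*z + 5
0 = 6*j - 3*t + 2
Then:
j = 229/1830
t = 839/915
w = 101/610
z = 781/1830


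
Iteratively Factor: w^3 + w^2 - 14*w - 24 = (w + 3)*(w^2 - 2*w - 8) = (w - 4)*(w + 3)*(w + 2)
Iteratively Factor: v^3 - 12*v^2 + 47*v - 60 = (v - 5)*(v^2 - 7*v + 12) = (v - 5)*(v - 4)*(v - 3)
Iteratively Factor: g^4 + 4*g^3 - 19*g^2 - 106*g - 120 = (g + 2)*(g^3 + 2*g^2 - 23*g - 60) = (g - 5)*(g + 2)*(g^2 + 7*g + 12) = (g - 5)*(g + 2)*(g + 3)*(g + 4)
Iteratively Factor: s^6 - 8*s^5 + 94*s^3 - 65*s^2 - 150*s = (s)*(s^5 - 8*s^4 + 94*s^2 - 65*s - 150) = s*(s + 1)*(s^4 - 9*s^3 + 9*s^2 + 85*s - 150) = s*(s - 5)*(s + 1)*(s^3 - 4*s^2 - 11*s + 30) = s*(s - 5)^2*(s + 1)*(s^2 + s - 6) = s*(s - 5)^2*(s - 2)*(s + 1)*(s + 3)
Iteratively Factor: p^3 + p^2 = (p + 1)*(p^2) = p*(p + 1)*(p)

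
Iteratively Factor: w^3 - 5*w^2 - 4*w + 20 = (w + 2)*(w^2 - 7*w + 10) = (w - 5)*(w + 2)*(w - 2)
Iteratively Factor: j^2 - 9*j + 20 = (j - 5)*(j - 4)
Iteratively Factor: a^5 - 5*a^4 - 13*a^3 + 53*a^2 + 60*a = (a - 4)*(a^4 - a^3 - 17*a^2 - 15*a) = (a - 5)*(a - 4)*(a^3 + 4*a^2 + 3*a) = (a - 5)*(a - 4)*(a + 1)*(a^2 + 3*a) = a*(a - 5)*(a - 4)*(a + 1)*(a + 3)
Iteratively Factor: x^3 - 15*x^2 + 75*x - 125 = (x - 5)*(x^2 - 10*x + 25) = (x - 5)^2*(x - 5)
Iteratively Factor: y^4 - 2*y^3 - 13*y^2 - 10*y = (y + 1)*(y^3 - 3*y^2 - 10*y) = y*(y + 1)*(y^2 - 3*y - 10) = y*(y - 5)*(y + 1)*(y + 2)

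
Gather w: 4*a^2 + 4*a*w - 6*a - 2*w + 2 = 4*a^2 - 6*a + w*(4*a - 2) + 2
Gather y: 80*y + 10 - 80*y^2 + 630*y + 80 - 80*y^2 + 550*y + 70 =-160*y^2 + 1260*y + 160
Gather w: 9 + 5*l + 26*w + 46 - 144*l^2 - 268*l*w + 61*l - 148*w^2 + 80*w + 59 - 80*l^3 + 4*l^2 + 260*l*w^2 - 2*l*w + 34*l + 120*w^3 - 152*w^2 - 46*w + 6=-80*l^3 - 140*l^2 + 100*l + 120*w^3 + w^2*(260*l - 300) + w*(60 - 270*l) + 120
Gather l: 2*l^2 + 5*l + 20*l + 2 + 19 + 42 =2*l^2 + 25*l + 63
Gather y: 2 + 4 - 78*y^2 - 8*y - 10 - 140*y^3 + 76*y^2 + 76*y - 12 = -140*y^3 - 2*y^2 + 68*y - 16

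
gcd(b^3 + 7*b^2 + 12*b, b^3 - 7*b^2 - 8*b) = b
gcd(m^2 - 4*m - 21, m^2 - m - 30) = 1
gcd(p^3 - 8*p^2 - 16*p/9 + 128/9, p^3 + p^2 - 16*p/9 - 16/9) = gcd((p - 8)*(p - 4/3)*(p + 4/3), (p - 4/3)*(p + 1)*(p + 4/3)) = p^2 - 16/9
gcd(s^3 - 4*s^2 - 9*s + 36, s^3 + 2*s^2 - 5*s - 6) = s + 3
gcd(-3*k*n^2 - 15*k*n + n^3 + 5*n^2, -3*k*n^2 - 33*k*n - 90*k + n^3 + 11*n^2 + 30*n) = 3*k*n + 15*k - n^2 - 5*n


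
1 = 1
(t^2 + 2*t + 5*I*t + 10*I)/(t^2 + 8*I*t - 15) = (t + 2)/(t + 3*I)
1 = 1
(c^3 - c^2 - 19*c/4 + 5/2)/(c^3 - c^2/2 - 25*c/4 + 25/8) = 2*(c + 2)/(2*c + 5)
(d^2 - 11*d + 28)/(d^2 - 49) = (d - 4)/(d + 7)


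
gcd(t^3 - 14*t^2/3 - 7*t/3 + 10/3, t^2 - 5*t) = t - 5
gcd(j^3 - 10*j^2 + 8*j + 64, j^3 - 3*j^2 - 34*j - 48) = j^2 - 6*j - 16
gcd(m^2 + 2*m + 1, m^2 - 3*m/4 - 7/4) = m + 1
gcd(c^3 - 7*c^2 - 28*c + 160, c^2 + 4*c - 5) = c + 5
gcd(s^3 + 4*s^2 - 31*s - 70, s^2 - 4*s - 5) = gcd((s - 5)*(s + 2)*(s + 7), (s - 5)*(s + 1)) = s - 5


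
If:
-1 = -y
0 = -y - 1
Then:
No Solution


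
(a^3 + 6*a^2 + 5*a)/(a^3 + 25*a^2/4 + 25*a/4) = 4*(a + 1)/(4*a + 5)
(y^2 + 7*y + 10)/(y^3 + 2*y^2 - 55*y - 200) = (y + 2)/(y^2 - 3*y - 40)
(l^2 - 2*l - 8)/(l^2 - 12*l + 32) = (l + 2)/(l - 8)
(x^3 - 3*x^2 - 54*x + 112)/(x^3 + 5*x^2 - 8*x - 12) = (x^2 - x - 56)/(x^2 + 7*x + 6)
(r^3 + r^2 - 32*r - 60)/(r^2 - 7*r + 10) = (r^3 + r^2 - 32*r - 60)/(r^2 - 7*r + 10)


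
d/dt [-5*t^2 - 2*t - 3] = -10*t - 2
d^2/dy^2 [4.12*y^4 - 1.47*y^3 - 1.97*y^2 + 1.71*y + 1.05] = 49.44*y^2 - 8.82*y - 3.94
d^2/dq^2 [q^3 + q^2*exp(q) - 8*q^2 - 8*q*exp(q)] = q^2*exp(q) - 4*q*exp(q) + 6*q - 14*exp(q) - 16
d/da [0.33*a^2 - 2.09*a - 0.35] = 0.66*a - 2.09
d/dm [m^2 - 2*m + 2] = 2*m - 2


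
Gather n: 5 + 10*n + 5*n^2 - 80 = 5*n^2 + 10*n - 75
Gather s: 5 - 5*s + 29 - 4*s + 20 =54 - 9*s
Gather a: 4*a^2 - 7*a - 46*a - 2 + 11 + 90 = 4*a^2 - 53*a + 99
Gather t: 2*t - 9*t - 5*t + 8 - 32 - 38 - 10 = -12*t - 72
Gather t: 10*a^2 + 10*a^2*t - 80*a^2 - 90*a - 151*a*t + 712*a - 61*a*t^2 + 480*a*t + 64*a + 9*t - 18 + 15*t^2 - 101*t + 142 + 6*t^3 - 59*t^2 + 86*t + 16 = -70*a^2 + 686*a + 6*t^3 + t^2*(-61*a - 44) + t*(10*a^2 + 329*a - 6) + 140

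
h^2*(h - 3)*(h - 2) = h^4 - 5*h^3 + 6*h^2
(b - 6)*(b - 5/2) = b^2 - 17*b/2 + 15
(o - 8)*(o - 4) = o^2 - 12*o + 32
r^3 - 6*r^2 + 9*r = r*(r - 3)^2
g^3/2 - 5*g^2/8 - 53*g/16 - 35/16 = (g/2 + 1/2)*(g - 7/2)*(g + 5/4)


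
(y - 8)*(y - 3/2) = y^2 - 19*y/2 + 12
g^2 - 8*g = g*(g - 8)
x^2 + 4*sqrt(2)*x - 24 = (x - 2*sqrt(2))*(x + 6*sqrt(2))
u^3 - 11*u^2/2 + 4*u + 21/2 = (u - 7/2)*(u - 3)*(u + 1)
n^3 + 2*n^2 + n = n*(n + 1)^2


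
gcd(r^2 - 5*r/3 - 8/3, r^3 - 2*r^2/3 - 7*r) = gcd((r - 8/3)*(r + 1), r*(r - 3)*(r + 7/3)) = 1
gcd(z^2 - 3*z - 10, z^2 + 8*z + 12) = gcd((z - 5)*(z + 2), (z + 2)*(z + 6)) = z + 2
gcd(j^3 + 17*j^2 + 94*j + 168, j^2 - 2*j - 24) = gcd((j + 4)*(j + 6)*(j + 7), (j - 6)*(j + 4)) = j + 4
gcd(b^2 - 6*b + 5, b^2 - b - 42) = 1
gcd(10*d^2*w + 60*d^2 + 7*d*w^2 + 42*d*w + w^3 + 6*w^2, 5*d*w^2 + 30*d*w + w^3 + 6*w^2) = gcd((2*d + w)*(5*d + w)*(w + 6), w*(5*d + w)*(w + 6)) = 5*d*w + 30*d + w^2 + 6*w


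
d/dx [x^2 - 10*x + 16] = 2*x - 10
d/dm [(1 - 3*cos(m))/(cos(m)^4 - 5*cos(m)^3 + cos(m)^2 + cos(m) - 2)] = (-9*(1 - cos(2*m))^2/4 + 55*cos(m)/2 - 18*cos(2*m) + 17*cos(3*m)/2 - 14)*sin(m)/(cos(m)^4 - 5*cos(m)^3 + cos(m)^2 + cos(m) - 2)^2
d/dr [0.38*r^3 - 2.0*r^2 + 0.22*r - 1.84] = 1.14*r^2 - 4.0*r + 0.22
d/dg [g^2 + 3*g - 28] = 2*g + 3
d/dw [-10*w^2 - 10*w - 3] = -20*w - 10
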